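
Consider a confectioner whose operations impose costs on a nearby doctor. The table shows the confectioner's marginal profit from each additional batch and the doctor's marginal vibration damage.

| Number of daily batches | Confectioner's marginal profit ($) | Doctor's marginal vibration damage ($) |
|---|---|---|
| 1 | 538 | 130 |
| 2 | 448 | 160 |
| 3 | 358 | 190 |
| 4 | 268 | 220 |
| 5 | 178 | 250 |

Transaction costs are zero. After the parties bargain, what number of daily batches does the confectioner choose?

4

Bargaining reaches the level where marginal profit last exceeds marginal vibration damage.
That holds through level 4 (268 ≥ 220) but not at 5 (178 < 250).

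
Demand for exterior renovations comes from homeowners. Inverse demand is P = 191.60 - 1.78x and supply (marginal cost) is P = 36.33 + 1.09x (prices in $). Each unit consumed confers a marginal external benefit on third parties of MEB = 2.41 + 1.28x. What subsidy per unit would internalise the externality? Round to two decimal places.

Social marginal benefit = demand + MEB = 194.01 - 0.50x.
Set SMB = MC: 194.01 - 0.50x = 36.33 + 1.09x → x* = 99.1698.
The Pigouvian subsidy equals MEB at x*: 2.41 + 1.28×99.1698 = 129.3473.

subsidy = $129.35 per unit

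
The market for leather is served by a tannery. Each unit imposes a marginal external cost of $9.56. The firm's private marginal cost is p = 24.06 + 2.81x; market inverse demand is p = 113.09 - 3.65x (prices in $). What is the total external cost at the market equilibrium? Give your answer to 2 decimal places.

Market equilibrium (private): 24.06 + 2.81x = 113.09 - 3.65x → x_m = 13.7817.
Total external cost = MEC × x_m = 9.56 × 13.7817 = 131.7531.

$131.75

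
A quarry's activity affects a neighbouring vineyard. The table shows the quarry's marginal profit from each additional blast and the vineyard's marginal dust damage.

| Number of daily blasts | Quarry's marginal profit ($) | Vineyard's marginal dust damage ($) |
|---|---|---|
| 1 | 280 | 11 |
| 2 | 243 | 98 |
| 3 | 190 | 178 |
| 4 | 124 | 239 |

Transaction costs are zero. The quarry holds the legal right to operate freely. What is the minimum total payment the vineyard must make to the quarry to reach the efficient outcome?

Left alone the quarry would choose level 4 (marginal profit stays positive).
Efficient level: k* = 3 (marginal profit ≥ marginal dust damage through 3).
The vineyard must at least cover the quarry's forgone profit from cutting 4→3: 124 = 124.

$124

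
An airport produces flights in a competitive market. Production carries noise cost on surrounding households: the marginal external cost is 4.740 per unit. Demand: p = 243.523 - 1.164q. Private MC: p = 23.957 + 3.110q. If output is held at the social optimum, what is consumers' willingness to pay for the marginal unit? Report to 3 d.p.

P = 185.016

Social marginal cost = private MC + MEC = 28.697 + 3.110q.
Set SMC = demand: 28.697 + 3.110q = 243.523 - 1.164q → q* = 50.2635.
Consumer price on the demand curve at q*: 243.523 − 1.164×50.2635 = 185.0163.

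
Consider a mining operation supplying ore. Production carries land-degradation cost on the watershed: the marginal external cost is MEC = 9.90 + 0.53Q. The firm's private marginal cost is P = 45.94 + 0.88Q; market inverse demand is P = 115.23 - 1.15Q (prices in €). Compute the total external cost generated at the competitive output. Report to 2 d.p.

Market equilibrium (private): 45.94 + 0.88Q = 115.23 - 1.15Q → Q_m = 34.1330.
Total external cost = ∫₀^{Q_m} (9.90 + 0.53Q) dQ = 9.90×34.1330 + ½×0.53×34.1330² = 646.6580.

€646.66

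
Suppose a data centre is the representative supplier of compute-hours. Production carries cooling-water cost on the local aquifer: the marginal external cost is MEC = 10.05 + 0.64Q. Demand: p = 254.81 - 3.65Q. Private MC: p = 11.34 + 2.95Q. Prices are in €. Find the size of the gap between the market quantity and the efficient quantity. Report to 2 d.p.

4.65 units

Market equilibrium (private): 11.34 + 2.95Q = 254.81 - 3.65Q → Q_m = 36.8894.
Social marginal cost = private MC + MEC = 21.39 + 3.59Q.
Set SMC = demand: 21.39 + 3.59Q = 254.81 - 3.65Q → Q* = 32.2403.
Gap = |36.8894 − 32.2403| = 4.6491.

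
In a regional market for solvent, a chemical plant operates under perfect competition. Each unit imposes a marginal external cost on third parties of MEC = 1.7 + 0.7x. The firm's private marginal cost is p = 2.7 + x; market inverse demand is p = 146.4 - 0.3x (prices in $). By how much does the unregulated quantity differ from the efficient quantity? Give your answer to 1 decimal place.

Market equilibrium (private): 2.7 + x = 146.4 - 0.3x → x_m = 110.5385.
Social marginal cost = private MC + MEC = 4.4 + 1.7x.
Set SMC = demand: 4.4 + 1.7x = 146.4 - 0.3x → x* = 71.0000.
Gap = |110.5385 − 71.0000| = 39.5385.

39.5 units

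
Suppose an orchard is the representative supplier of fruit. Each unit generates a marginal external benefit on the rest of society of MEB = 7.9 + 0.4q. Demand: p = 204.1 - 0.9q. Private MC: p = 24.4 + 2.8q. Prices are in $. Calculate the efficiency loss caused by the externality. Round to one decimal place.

DWL = $113.1

Market equilibrium (private): 24.4 + 2.8q = 204.1 - 0.9q → q_m = 48.5676.
Social marginal cost = private MC − MEB = 16.5 + 2.4q.
Set SMC = demand: 16.5 + 2.4q = 204.1 - 0.9q → q* = 56.8485.
The loss is the area between SMC and demand from q* to q_m; with linear curves that's a triangle of height MEB(q_m).
DWL = ½ × 8.2809 × 27.3270 = 113.1461.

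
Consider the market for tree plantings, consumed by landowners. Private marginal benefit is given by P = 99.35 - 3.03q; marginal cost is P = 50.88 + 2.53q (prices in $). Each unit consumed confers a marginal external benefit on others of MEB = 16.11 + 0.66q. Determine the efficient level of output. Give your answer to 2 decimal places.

q* = 13.18

Social marginal benefit = demand + MEB = 115.46 - 2.37q.
Set SMB = MC: 115.46 - 2.37q = 50.88 + 2.53q → q* = 13.1796.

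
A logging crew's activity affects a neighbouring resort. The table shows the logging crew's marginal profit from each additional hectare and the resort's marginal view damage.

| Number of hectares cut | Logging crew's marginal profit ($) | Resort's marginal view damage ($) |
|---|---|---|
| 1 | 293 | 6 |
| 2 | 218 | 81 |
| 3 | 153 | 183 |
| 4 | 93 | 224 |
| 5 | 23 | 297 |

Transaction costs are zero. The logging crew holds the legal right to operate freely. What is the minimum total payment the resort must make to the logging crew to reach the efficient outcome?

Left alone the logging crew would choose level 5 (marginal profit stays positive).
Efficient level: k* = 2 (marginal profit ≥ marginal view damage through 2).
The resort must at least cover the logging crew's forgone profit from cutting 5→2: 153 + 93 + 23 = 269.

$269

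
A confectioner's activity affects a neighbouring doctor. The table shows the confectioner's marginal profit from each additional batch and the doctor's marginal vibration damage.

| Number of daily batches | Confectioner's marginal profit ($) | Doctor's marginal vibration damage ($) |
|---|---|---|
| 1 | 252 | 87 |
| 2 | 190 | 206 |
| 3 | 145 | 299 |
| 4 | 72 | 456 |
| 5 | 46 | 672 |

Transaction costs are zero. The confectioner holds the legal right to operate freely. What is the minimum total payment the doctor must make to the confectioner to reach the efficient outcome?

$453

Left alone the confectioner would choose level 5 (marginal profit stays positive).
Efficient level: k* = 1 (marginal profit ≥ marginal vibration damage through 1).
The doctor must at least cover the confectioner's forgone profit from cutting 5→1: 190 + 145 + 72 + 46 = 453.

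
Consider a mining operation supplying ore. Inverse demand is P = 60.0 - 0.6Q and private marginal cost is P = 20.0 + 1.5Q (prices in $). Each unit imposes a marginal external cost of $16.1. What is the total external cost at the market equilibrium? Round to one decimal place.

Market equilibrium (private): 20.0 + 1.5Q = 60.0 - 0.6Q → Q_m = 19.0476.
Total external cost = MEC × Q_m = 16.1 × 19.0476 = 306.6664.

$306.7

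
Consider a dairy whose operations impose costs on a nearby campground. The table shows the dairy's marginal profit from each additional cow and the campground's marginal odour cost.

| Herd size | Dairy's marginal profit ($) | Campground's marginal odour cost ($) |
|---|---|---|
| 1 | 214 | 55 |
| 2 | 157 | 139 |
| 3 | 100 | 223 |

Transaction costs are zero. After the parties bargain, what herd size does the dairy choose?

Bargaining reaches the level where marginal profit last exceeds marginal odour cost.
That holds through level 2 (157 ≥ 139) but not at 3 (100 < 223).

2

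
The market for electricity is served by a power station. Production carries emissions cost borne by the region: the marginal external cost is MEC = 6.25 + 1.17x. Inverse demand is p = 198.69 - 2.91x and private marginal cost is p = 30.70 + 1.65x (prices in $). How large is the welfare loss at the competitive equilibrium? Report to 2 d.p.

DWL = $212.54

Market equilibrium (private): 30.70 + 1.65x = 198.69 - 2.91x → x_m = 36.8399.
Social marginal cost = private MC + MEC = 36.95 + 2.82x.
Set SMC = demand: 36.95 + 2.82x = 198.69 - 2.91x → x* = 28.2269.
Height of the DWL triangle at x_m is SMC(x_m) − demand(x_m) = MEC(x_m) = 49.3527.
DWL = ½ × 8.6130 × 49.3527 = 212.5374.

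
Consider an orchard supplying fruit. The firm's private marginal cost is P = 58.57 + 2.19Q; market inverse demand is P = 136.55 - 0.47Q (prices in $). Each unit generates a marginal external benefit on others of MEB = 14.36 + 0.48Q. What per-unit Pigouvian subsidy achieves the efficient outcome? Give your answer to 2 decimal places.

subsidy = $34.69 per unit

Social marginal cost = private MC − MEB = 44.21 + 1.71Q.
Set SMC = demand: 44.21 + 1.71Q = 136.55 - 0.47Q → Q* = 42.3578.
The Pigouvian subsidy equals MEB at Q*: 14.36 + 0.48×42.3578 = 34.6917.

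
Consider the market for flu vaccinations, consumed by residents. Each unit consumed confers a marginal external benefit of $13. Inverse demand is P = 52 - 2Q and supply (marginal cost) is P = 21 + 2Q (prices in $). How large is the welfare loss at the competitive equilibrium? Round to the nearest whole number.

Market equilibrium (private): 21 + 2Q = 52 - 2Q → Q_m = 7.7500.
Social marginal benefit = demand + MEB = 65 - 2Q.
Set SMB = MC: 65 - 2Q = 21 + 2Q → Q* = 11.0000.
The loss is the area between SMB and MC from Q* to Q_m; with linear curves that's a triangle of height MEB(Q_m).
DWL = ½ × 3.2500 × 13.0000 = 21.1250.

DWL = $21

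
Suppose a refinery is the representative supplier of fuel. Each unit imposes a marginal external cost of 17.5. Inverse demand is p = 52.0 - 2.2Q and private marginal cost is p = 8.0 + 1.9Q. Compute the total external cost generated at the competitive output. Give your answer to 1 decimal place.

187.8

Market equilibrium (private): 8.0 + 1.9Q = 52.0 - 2.2Q → Q_m = 10.7317.
Total external cost = MEC × Q_m = 17.5 × 10.7317 = 187.8048.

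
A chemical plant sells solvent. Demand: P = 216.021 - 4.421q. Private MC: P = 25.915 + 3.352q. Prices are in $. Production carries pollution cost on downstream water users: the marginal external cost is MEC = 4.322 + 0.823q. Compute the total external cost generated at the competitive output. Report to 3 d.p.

Market equilibrium (private): 25.915 + 3.352q = 216.021 - 4.421q → q_m = 24.4572.
Total external cost = ∫₀^{q_m} (4.322 + 0.823q) dq = 4.322×24.4572 + ½×0.823×24.4572² = 351.8446.

$351.845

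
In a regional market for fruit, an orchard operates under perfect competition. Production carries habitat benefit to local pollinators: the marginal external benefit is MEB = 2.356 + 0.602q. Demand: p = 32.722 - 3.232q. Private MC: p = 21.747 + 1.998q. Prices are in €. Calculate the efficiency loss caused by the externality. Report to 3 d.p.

DWL = €1.415

Market equilibrium (private): 21.747 + 1.998q = 32.722 - 3.232q → q_m = 2.0985.
Social marginal cost = private MC − MEB = 19.391 + 1.396q.
Set SMC = demand: 19.391 + 1.396q = 32.722 - 3.232q → q* = 2.8805.
Height of the DWL triangle at q_m is demand(q_m) − SMC(q_m) = MEB(q_m) = 3.6193.
DWL = ½ × 0.7820 × 3.6193 = 1.4151.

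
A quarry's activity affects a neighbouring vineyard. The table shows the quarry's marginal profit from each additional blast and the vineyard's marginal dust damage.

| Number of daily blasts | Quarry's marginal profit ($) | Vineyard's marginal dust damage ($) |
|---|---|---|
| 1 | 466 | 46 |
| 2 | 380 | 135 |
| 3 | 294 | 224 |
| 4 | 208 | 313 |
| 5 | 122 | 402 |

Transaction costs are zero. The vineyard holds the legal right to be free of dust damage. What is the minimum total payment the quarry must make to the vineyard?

Efficient level: marginal profit ≥ marginal dust damage through level 3, so k* = 3.
With the vineyard holding the right, the quarry must at least compensate total damage at k*: 46 + 135 + 224 = 405.

$405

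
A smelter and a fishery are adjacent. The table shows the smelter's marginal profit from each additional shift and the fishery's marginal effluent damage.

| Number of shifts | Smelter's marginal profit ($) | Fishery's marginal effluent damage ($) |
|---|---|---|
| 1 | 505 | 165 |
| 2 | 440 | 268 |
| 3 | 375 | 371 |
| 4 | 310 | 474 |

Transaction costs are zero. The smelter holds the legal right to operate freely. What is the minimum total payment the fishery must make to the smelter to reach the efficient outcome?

Left alone the smelter would choose level 4 (marginal profit stays positive).
Efficient level: k* = 3 (marginal profit ≥ marginal effluent damage through 3).
The fishery must at least cover the smelter's forgone profit from cutting 4→3: 310 = 310.

$310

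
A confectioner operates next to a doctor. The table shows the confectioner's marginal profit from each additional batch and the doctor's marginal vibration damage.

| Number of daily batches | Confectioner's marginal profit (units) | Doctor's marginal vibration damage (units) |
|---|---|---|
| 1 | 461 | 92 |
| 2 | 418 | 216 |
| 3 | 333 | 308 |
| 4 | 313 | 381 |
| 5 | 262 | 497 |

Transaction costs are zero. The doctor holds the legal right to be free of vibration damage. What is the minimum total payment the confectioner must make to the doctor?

616

Efficient level: marginal profit ≥ marginal vibration damage through level 3, so k* = 3.
With the doctor holding the right, the confectioner must at least compensate total damage at k*: 92 + 216 + 308 = 616.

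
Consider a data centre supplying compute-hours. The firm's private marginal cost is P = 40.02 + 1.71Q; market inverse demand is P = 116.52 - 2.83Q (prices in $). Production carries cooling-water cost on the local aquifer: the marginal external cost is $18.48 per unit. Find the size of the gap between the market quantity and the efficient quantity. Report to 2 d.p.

4.07 units

Market equilibrium (private): 40.02 + 1.71Q = 116.52 - 2.83Q → Q_m = 16.8502.
Social marginal cost = private MC + MEC = 58.50 + 1.71Q.
Set SMC = demand: 58.50 + 1.71Q = 116.52 - 2.83Q → Q* = 12.7797.
Gap = |16.8502 − 12.7797| = 4.0705.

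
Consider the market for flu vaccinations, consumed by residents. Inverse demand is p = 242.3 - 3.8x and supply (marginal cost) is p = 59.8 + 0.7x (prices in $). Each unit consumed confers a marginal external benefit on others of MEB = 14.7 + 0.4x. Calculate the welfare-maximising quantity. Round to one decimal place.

Social marginal benefit = demand + MEB = 257.0 - 3.4x.
Set SMB = MC: 257.0 - 3.4x = 59.8 + 0.7x → x* = 48.0976.

x* = 48.1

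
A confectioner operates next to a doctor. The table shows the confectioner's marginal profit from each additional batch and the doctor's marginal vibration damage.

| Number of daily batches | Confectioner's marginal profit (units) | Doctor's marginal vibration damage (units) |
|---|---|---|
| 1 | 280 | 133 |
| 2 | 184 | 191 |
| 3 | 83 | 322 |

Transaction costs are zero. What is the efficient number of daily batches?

Bargaining reaches the level where marginal profit last exceeds marginal vibration damage.
That holds through level 1 (280 ≥ 133) but not at 2 (184 < 191).

1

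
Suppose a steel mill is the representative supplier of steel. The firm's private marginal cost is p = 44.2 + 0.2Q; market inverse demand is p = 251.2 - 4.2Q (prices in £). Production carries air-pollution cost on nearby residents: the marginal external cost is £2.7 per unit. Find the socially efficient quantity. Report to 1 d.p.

Q* = 46.4

Social marginal cost = private MC + MEC = 46.9 + 0.2Q.
Set SMC = demand: 46.9 + 0.2Q = 251.2 - 4.2Q → Q* = 46.4318.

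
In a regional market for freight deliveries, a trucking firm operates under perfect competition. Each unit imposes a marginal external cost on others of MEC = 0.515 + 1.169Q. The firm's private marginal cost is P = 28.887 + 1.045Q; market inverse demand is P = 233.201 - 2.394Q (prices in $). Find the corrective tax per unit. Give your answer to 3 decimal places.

tax = $52.217 per unit

Social marginal cost = private MC + MEC = 29.402 + 2.214Q.
Set SMC = demand: 29.402 + 2.214Q = 233.201 - 2.394Q → Q* = 44.2272.
The Pigouvian tax equals MEC at Q*: 0.515 + 1.169×44.2272 = 52.2166.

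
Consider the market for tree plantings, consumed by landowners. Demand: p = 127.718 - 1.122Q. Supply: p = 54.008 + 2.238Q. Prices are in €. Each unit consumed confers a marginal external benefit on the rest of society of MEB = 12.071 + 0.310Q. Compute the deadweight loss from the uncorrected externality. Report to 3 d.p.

DWL = €58.383

Market equilibrium (private): 54.008 + 2.238Q = 127.718 - 1.122Q → Q_m = 21.9375.
Social marginal benefit = demand + MEB = 139.789 - 0.812Q.
Set SMB = MC: 139.789 - 0.812Q = 54.008 + 2.238Q → Q* = 28.1249.
The loss is the area between SMB and MC from Q* to Q_m; with linear curves that's a triangle of height MEB(Q_m).
DWL = ½ × 6.1874 × 18.8716 = 58.3831.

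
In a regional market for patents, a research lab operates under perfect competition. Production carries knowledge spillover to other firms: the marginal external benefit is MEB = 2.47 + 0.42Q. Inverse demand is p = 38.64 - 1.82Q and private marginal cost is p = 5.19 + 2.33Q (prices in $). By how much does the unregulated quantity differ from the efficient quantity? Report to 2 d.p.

Market equilibrium (private): 5.19 + 2.33Q = 38.64 - 1.82Q → Q_m = 8.0602.
Social marginal cost = private MC − MEB = 2.72 + 1.91Q.
Set SMC = demand: 2.72 + 1.91Q = 38.64 - 1.82Q → Q* = 9.6300.
Gap = |8.0602 − 9.6300| = 1.5698.

1.57 units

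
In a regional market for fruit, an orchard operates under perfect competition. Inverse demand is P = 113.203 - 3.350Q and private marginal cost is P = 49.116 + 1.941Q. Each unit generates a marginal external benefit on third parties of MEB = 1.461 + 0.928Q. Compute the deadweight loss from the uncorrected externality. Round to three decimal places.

Market equilibrium (private): 49.116 + 1.941Q = 113.203 - 3.350Q → Q_m = 12.1125.
Social marginal cost = private MC − MEB = 47.655 + 1.013Q.
Set SMC = demand: 47.655 + 1.013Q = 113.203 - 3.350Q → Q* = 15.0236.
Between Q* and Q_m the wedge demand − SMC runs linearly from 0 to MEB(Q_m), so the loss is a triangle.
DWL = ½ × 2.9111 × 12.7014 = 18.4875.

DWL = 18.488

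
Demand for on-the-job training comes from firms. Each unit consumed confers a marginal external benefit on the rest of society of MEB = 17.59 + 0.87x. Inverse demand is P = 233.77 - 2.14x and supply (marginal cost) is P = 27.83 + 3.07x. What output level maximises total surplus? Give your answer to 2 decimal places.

Social marginal benefit = demand + MEB = 251.36 - 1.27x.
Set SMB = MC: 251.36 - 1.27x = 27.83 + 3.07x → x* = 51.5046.

x* = 51.50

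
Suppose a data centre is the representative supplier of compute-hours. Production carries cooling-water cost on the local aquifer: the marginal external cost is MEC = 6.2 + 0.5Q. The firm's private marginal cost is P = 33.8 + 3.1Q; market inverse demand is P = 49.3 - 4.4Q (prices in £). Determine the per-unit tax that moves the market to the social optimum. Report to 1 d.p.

Social marginal cost = private MC + MEC = 40.0 + 3.6Q.
Set SMC = demand: 40.0 + 3.6Q = 49.3 - 4.4Q → Q* = 1.1625.
The Pigouvian tax equals MEC at Q*: 6.2 + 0.5×1.1625 = 6.7813.

tax = £6.8 per unit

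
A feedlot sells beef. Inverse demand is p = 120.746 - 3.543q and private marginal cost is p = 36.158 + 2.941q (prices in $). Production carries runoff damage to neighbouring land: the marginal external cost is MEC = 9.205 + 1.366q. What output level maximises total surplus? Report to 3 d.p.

Social marginal cost = private MC + MEC = 45.363 + 4.307q.
Set SMC = demand: 45.363 + 4.307q = 120.746 - 3.543q → q* = 9.6029.

q* = 9.603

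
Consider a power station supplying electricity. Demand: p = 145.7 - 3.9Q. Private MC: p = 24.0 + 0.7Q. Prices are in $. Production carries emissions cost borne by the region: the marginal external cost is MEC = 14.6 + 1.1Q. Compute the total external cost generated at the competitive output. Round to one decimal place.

Market equilibrium (private): 24.0 + 0.7Q = 145.7 - 3.9Q → Q_m = 26.4565.
Total external cost = ∫₀^{Q_m} (14.6 + 1.1Q) dQ = 14.6×26.4565 + ½×1.1×26.4565² = 771.2354.

$771.2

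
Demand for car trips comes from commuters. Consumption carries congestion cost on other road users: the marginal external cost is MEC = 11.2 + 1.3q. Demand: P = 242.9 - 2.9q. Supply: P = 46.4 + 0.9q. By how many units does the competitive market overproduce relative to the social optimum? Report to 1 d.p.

15.4 units

Market equilibrium (private): 46.4 + 0.9q = 242.9 - 2.9q → q_m = 51.7105.
Social marginal benefit = demand − MEC = 231.7 - 4.2q.
Set SMB = MC: 231.7 - 4.2q = 46.4 + 0.9q → q* = 36.3333.
Gap = |51.7105 − 36.3333| = 15.3772.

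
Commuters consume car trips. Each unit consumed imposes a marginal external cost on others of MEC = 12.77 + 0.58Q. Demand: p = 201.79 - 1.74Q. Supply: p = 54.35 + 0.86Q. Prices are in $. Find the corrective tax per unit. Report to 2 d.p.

tax = $37.33 per unit

Social marginal benefit = demand − MEC = 189.02 - 2.32Q.
Set SMB = MC: 189.02 - 2.32Q = 54.35 + 0.86Q → Q* = 42.3491.
The Pigouvian tax equals MEC at Q*: 12.77 + 0.58×42.3491 = 37.3325.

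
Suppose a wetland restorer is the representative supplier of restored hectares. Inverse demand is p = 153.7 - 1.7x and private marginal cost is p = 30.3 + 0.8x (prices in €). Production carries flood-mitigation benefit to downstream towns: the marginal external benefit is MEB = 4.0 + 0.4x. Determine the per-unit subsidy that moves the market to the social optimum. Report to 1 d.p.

subsidy = €28.3 per unit

Social marginal cost = private MC − MEB = 26.3 + 0.4x.
Set SMC = demand: 26.3 + 0.4x = 153.7 - 1.7x → x* = 60.6667.
The Pigouvian subsidy equals MEB at x*: 4.0 + 0.4×60.6667 = 28.2667.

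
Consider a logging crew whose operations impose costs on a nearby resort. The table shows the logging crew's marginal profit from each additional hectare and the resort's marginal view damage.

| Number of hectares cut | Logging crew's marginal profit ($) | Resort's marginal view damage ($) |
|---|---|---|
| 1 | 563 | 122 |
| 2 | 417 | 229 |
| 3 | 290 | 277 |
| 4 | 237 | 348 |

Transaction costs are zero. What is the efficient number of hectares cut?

Bargaining reaches the level where marginal profit last exceeds marginal view damage.
That holds through level 3 (290 ≥ 277) but not at 4 (237 < 348).

3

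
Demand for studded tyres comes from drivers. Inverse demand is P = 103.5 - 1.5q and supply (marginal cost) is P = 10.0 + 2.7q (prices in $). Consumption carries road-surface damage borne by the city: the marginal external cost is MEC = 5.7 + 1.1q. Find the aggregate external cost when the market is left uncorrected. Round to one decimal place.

Market equilibrium (private): 10.0 + 2.7q = 103.5 - 1.5q → q_m = 22.2619.
Total external cost = ∫₀^{q_m} (5.7 + 1.1q) dq = 5.7×22.2619 + ½×1.1×22.2619² = 399.4685.

$399.5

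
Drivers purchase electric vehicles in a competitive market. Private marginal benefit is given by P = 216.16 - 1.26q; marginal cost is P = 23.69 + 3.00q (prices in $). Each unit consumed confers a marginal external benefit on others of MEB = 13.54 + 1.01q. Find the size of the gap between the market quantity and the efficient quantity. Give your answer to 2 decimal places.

Market equilibrium (private): 23.69 + 3.00q = 216.16 - 1.26q → q_m = 45.1808.
Social marginal benefit = demand + MEB = 229.70 - 0.25q.
Set SMB = MC: 229.70 - 0.25q = 23.69 + 3.00q → q* = 63.3877.
Gap = |45.1808 − 63.3877| = 18.2069.

18.21 units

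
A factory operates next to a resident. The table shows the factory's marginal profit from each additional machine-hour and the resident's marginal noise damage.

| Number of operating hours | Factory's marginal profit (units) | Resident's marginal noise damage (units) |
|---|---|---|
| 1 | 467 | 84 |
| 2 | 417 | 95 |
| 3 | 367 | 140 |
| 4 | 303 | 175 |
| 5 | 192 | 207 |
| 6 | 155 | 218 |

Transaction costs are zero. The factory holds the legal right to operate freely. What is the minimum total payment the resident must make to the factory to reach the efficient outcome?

347

Left alone the factory would choose level 6 (marginal profit stays positive).
Efficient level: k* = 4 (marginal profit ≥ marginal noise damage through 4).
The resident must at least cover the factory's forgone profit from cutting 6→4: 192 + 155 = 347.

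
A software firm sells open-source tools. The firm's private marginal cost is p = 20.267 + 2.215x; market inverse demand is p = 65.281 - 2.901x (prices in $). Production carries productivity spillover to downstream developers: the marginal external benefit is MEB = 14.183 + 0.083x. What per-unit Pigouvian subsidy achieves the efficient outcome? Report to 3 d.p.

Social marginal cost = private MC − MEB = 6.084 + 2.132x.
Set SMC = demand: 6.084 + 2.132x = 65.281 - 2.901x → x* = 11.7618.
The Pigouvian subsidy equals MEB at x*: 14.183 + 0.083×11.7618 = 15.1592.

subsidy = $15.159 per unit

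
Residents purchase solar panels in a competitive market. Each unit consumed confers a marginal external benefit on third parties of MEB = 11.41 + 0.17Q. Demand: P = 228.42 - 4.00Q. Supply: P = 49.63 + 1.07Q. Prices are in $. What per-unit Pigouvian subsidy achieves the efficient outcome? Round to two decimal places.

Social marginal benefit = demand + MEB = 239.83 - 3.83Q.
Set SMB = MC: 239.83 - 3.83Q = 49.63 + 1.07Q → Q* = 38.8163.
The Pigouvian subsidy equals MEB at Q*: 11.41 + 0.17×38.8163 = 18.0088.

subsidy = $18.01 per unit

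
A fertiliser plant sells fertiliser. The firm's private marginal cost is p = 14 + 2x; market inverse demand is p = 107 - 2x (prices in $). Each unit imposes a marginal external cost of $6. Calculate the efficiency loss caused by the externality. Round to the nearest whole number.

Market equilibrium (private): 14 + 2x = 107 - 2x → x_m = 23.2500.
Social marginal cost = private MC + MEC = 20 + 2x.
Set SMC = demand: 20 + 2x = 107 - 2x → x* = 21.7500.
The loss is the area between SMC and demand from x* to x_m; with linear curves that's a triangle of height MEC(x_m).
DWL = ½ × 1.5000 × 6.0000 = 4.5000.

DWL = $5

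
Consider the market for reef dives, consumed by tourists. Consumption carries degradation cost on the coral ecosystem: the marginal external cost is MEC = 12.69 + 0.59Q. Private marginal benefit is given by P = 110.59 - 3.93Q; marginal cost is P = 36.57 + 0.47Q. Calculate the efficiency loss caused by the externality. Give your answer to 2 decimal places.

Market equilibrium (private): 36.57 + 0.47Q = 110.59 - 3.93Q → Q_m = 16.8227.
Social marginal benefit = demand − MEC = 97.90 - 4.52Q.
Set SMB = MC: 97.90 - 4.52Q = 36.57 + 0.47Q → Q* = 12.2906.
The loss is the area between SMB and MC from Q* to Q_m; with linear curves that's a triangle of height MEC(Q_m).
DWL = ½ × 4.5321 × 22.6154 = 51.2476.

DWL = 51.25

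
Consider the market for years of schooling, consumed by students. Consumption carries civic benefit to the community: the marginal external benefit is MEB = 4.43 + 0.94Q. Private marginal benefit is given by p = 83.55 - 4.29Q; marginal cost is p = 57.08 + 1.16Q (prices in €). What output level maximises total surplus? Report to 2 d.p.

Q* = 6.85

Social marginal benefit = demand + MEB = 87.98 - 3.35Q.
Set SMB = MC: 87.98 - 3.35Q = 57.08 + 1.16Q → Q* = 6.8514.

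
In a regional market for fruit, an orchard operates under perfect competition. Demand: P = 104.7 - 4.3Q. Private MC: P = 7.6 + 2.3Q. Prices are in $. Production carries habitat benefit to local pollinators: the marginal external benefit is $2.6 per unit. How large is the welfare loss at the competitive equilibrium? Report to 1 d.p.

Market equilibrium (private): 7.6 + 2.3Q = 104.7 - 4.3Q → Q_m = 14.7121.
Social marginal cost = private MC − MEB = 5.0 + 2.3Q.
Set SMC = demand: 5.0 + 2.3Q = 104.7 - 4.3Q → Q* = 15.1061.
Between Q* and Q_m the wedge demand − SMC runs linearly from 0 to MEB(Q_m), so the loss is a triangle.
DWL = ½ × 0.3940 × 2.6000 = 0.5122.

DWL = $0.5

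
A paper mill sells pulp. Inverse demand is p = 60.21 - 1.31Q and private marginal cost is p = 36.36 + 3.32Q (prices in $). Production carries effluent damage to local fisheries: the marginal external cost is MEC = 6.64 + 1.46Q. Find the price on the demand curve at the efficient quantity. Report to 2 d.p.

P = $56.51

Social marginal cost = private MC + MEC = 43.00 + 4.78Q.
Set SMC = demand: 43.00 + 4.78Q = 60.21 - 1.31Q → Q* = 2.8259.
Consumer price on the demand curve at Q*: 60.21 − 1.31×2.8259 = 56.5081.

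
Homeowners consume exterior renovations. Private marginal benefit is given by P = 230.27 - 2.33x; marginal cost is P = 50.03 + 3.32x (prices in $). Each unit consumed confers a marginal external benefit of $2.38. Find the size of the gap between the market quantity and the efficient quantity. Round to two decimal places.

Market equilibrium (private): 50.03 + 3.32x = 230.27 - 2.33x → x_m = 31.9009.
Social marginal benefit = demand + MEB = 232.65 - 2.33x.
Set SMB = MC: 232.65 - 2.33x = 50.03 + 3.32x → x* = 32.3221.
Gap = |31.9009 − 32.3221| = 0.4212.

0.42 units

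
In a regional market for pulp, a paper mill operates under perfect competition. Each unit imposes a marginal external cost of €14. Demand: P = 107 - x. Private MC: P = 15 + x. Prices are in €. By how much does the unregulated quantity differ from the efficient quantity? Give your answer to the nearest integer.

Market equilibrium (private): 15 + x = 107 - x → x_m = 46.0000.
Social marginal cost = private MC + MEC = 29 + x.
Set SMC = demand: 29 + x = 107 - x → x* = 39.0000.
Gap = |46.0000 − 39.0000| = 7.0000.

7 units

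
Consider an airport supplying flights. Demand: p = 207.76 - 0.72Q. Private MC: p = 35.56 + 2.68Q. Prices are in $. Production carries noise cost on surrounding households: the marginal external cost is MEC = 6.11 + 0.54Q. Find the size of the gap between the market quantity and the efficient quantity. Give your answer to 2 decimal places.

Market equilibrium (private): 35.56 + 2.68Q = 207.76 - 0.72Q → Q_m = 50.6471.
Social marginal cost = private MC + MEC = 41.67 + 3.22Q.
Set SMC = demand: 41.67 + 3.22Q = 207.76 - 0.72Q → Q* = 42.1548.
Gap = |50.6471 − 42.1548| = 8.4923.

8.49 units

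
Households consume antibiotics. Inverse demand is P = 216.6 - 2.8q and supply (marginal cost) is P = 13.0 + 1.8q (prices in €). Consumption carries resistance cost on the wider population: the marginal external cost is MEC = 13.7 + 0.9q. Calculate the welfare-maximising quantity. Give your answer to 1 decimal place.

Social marginal benefit = demand − MEC = 202.9 - 3.7q.
Set SMB = MC: 202.9 - 3.7q = 13.0 + 1.8q → q* = 34.5273.

q* = 34.5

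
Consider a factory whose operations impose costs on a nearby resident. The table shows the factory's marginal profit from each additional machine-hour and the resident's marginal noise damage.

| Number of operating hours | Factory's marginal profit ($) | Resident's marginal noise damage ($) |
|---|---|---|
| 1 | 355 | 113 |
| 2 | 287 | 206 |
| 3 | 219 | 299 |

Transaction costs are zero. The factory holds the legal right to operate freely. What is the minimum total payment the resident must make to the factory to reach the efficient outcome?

Left alone the factory would choose level 3 (marginal profit stays positive).
Efficient level: k* = 2 (marginal profit ≥ marginal noise damage through 2).
The resident must at least cover the factory's forgone profit from cutting 3→2: 219 = 219.

$219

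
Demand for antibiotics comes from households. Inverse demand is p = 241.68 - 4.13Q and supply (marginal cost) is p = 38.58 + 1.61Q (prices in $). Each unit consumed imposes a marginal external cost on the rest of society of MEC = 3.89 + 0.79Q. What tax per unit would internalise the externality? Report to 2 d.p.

Social marginal benefit = demand − MEC = 237.79 - 4.92Q.
Set SMB = MC: 237.79 - 4.92Q = 38.58 + 1.61Q → Q* = 30.5069.
The Pigouvian tax equals MEC at Q*: 3.89 + 0.79×30.5069 = 27.9905.

tax = $27.99 per unit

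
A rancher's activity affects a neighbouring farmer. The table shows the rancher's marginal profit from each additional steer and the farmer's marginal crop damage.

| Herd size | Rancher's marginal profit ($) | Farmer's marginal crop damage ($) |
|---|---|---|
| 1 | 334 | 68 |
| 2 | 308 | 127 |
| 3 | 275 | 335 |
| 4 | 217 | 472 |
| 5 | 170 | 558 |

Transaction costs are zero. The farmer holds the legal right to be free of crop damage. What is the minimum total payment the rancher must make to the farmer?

$195

Efficient level: marginal profit ≥ marginal crop damage through level 2, so k* = 2.
With the farmer holding the right, the rancher must at least compensate total damage at k*: 68 + 127 = 195.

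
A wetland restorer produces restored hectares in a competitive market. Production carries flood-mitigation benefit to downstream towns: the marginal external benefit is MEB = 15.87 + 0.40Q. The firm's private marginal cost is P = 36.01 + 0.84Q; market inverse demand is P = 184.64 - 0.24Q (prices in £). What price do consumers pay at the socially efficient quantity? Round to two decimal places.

Social marginal cost = private MC − MEB = 20.14 + 0.44Q.
Set SMC = demand: 20.14 + 0.44Q = 184.64 - 0.24Q → Q* = 241.9118.
Consumer price on the demand curve at Q*: 184.64 − 0.24×241.9118 = 126.5812.

P = £126.58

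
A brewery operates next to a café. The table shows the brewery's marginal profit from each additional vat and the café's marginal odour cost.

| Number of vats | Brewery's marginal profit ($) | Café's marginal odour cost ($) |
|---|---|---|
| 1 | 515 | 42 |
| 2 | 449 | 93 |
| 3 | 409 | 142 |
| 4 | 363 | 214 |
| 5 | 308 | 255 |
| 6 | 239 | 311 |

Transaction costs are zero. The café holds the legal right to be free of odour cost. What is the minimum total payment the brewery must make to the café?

$746

Efficient level: marginal profit ≥ marginal odour cost through level 5, so k* = 5.
With the café holding the right, the brewery must at least compensate total damage at k*: 42 + 93 + 142 + 214 + 255 = 746.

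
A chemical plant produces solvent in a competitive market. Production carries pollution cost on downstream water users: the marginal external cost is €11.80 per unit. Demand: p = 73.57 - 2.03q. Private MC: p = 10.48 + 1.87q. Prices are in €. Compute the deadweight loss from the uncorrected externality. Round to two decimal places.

Market equilibrium (private): 10.48 + 1.87q = 73.57 - 2.03q → q_m = 16.1769.
Social marginal cost = private MC + MEC = 22.28 + 1.87q.
Set SMC = demand: 22.28 + 1.87q = 73.57 - 2.03q → q* = 13.1513.
Height of the DWL triangle at q_m is SMC(q_m) − demand(q_m) = MEC(q_m) = 11.8000.
DWL = ½ × 3.0256 × 11.8000 = 17.8510.

DWL = €17.85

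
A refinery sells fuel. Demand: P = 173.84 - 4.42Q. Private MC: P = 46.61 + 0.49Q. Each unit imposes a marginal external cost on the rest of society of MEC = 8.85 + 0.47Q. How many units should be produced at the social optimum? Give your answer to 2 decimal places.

Q* = 22.00

Social marginal cost = private MC + MEC = 55.46 + 0.96Q.
Set SMC = demand: 55.46 + 0.96Q = 173.84 - 4.42Q → Q* = 22.0037.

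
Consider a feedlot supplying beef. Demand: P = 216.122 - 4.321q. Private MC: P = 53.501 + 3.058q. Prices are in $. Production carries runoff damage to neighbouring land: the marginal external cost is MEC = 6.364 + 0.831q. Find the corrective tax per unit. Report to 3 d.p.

Social marginal cost = private MC + MEC = 59.865 + 3.889q.
Set SMC = demand: 59.865 + 3.889q = 216.122 - 4.321q → q* = 19.0325.
The Pigouvian tax equals MEC at q*: 6.364 + 0.831×19.0325 = 22.1800.

tax = $22.180 per unit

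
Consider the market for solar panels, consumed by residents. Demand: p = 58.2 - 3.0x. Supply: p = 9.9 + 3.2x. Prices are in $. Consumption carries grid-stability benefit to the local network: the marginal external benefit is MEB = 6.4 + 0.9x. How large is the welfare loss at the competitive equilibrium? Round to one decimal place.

Market equilibrium (private): 9.9 + 3.2x = 58.2 - 3.0x → x_m = 7.7903.
Social marginal benefit = demand + MEB = 64.6 - 2.1x.
Set SMB = MC: 64.6 - 2.1x = 9.9 + 3.2x → x* = 10.3208.
Height of the DWL triangle at x_m is SMB(x_m) − MC(x_m) = MEB(x_m) = 13.4113.
DWL = ½ × 2.5305 × 13.4113 = 16.9686.

DWL = $17.0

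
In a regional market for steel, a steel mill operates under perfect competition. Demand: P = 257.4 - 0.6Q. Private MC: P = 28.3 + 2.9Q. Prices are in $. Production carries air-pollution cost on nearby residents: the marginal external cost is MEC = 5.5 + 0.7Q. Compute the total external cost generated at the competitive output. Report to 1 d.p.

Market equilibrium (private): 28.3 + 2.9Q = 257.4 - 0.6Q → Q_m = 65.4571.
Total external cost = ∫₀^{Q_m} (5.5 + 0.7Q) dQ = 5.5×65.4571 + ½×0.7×65.4571² = 1859.6352.

$1859.6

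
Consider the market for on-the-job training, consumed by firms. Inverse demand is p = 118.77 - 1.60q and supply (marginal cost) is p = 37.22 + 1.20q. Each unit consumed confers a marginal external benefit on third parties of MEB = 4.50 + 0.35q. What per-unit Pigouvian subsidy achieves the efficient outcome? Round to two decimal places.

subsidy = 16.79 per unit

Social marginal benefit = demand + MEB = 123.27 - 1.25q.
Set SMB = MC: 123.27 - 1.25q = 37.22 + 1.20q → q* = 35.1224.
The Pigouvian subsidy equals MEB at q*: 4.50 + 0.35×35.1224 = 16.7928.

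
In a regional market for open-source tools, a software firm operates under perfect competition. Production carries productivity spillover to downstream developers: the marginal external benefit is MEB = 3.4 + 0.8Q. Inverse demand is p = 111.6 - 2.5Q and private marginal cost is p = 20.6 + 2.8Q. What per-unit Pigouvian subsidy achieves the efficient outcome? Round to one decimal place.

subsidy = 20.2 per unit

Social marginal cost = private MC − MEB = 17.2 + 2.0Q.
Set SMC = demand: 17.2 + 2.0Q = 111.6 - 2.5Q → Q* = 20.9778.
The Pigouvian subsidy equals MEB at Q*: 3.4 + 0.8×20.9778 = 20.1822.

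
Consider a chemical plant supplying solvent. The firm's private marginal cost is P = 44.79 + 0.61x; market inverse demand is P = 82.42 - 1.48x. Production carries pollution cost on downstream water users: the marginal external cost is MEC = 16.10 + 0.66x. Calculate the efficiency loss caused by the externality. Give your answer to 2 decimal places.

Market equilibrium (private): 44.79 + 0.61x = 82.42 - 1.48x → x_m = 18.0048.
Social marginal cost = private MC + MEC = 60.89 + 1.27x.
Set SMC = demand: 60.89 + 1.27x = 82.42 - 1.48x → x* = 7.8291.
Height of the DWL triangle at x_m is SMC(x_m) − demand(x_m) = MEC(x_m) = 27.9832.
DWL = ½ × 10.1757 × 27.9832 = 142.3743.

DWL = 142.37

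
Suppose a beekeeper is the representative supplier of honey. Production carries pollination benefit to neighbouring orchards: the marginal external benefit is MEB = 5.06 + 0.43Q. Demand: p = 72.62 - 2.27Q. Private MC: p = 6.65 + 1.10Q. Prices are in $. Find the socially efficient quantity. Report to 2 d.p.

Social marginal cost = private MC − MEB = 1.59 + 0.67Q.
Set SMC = demand: 1.59 + 0.67Q = 72.62 - 2.27Q → Q* = 24.1599.

Q* = 24.16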